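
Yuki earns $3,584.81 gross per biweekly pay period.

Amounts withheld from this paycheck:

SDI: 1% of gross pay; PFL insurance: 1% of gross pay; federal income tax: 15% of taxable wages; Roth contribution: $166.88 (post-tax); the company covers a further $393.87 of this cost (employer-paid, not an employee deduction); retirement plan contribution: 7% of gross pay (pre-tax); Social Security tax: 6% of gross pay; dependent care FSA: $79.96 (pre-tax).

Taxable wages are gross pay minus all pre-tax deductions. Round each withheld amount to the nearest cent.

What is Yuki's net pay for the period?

$2,312.15

Dependent care FSA: $79.96
Retirement plan contribution: $3,584.81 × 0.07 = $250.94
Pre-tax total = $79.96 + $250.94 = $330.90
Taxable wages = $3,584.81 − $330.90 = $3,253.91
Federal income tax: $3,253.91 × 0.15 = $488.09
SDI: $3,584.81 × 0.01 = $35.85
PFL insurance: $3,584.81 × 0.01 = $35.85
Social Security tax: $3,584.81 × 0.06 = $215.09
Roth contribution: $166.88
(Employer's $393.87 toward Roth contribution is not withheld from the employee.)
Total deductions = $79.96 + $250.94 + $488.09 + $35.85 + $35.85 + $215.09 + $166.88 = $1,272.66
Net pay = $3,584.81 − $1,272.66 = $2,312.15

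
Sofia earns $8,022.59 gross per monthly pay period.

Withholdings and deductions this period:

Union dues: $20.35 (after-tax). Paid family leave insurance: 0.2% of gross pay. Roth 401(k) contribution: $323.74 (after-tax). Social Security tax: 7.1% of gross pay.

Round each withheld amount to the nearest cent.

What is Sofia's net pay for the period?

Paid family leave insurance: $8,022.59 × 0.002 = $16.05
Social Security tax: $8,022.59 × 0.071 = $569.60
Roth 401(k) contribution: $323.74
Union dues: $20.35
Total deductions = $16.05 + $569.60 + $323.74 + $20.35 = $929.74
Net pay = $8,022.59 − $929.74 = $7,092.85

$7,092.85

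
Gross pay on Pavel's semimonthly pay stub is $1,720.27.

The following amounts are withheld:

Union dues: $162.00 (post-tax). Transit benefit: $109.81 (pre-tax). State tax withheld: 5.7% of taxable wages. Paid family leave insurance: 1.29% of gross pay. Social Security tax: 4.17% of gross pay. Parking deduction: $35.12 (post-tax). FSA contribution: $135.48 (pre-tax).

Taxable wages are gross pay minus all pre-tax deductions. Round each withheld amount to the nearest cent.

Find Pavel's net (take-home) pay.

FSA contribution: $135.48
Transit benefit: $109.81
Pre-tax total = $135.48 + $109.81 = $245.29
Taxable wages = $1,720.27 − $245.29 = $1,474.98
State tax withheld: $1,474.98 × 0.057 = $84.07
Social Security tax: $1,720.27 × 0.0417 = $71.74
Paid family leave insurance: $1,720.27 × 0.0129 = $22.19
Union dues: $162.00
Parking deduction: $35.12
Total deductions = $135.48 + $109.81 + $84.07 + $71.74 + $22.19 + $162.00 + $35.12 = $620.41
Net pay = $1,720.27 − $620.41 = $1,099.86

$1,099.86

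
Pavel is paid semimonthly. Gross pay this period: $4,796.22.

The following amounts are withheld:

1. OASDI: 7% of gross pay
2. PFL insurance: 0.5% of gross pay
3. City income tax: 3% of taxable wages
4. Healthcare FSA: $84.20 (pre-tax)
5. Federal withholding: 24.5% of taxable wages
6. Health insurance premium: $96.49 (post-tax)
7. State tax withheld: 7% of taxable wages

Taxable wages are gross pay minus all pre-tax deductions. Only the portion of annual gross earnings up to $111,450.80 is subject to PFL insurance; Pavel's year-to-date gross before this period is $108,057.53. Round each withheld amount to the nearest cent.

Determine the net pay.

$2,637.18

Healthcare FSA: $84.20
Taxable wages = $4,796.22 − $84.20 = $4,712.02
State tax withheld: $4,712.02 × 0.07 = $329.84
City income tax: $4,712.02 × 0.03 = $141.36
Federal withholding: $4,712.02 × 0.245 = $1,154.44
OASDI: $4,796.22 × 0.07 = $335.74
PFL insurance: only $111,450.80 − $108,057.53 = $3,393.27 of this check is subject → $3,393.27 × 0.005 = $16.97
Health insurance premium: $96.49
Total deductions = $84.20 + $329.84 + $141.36 + $1,154.44 + $335.74 + $16.97 + $96.49 = $2,159.04
Net pay = $4,796.22 − $2,159.04 = $2,637.18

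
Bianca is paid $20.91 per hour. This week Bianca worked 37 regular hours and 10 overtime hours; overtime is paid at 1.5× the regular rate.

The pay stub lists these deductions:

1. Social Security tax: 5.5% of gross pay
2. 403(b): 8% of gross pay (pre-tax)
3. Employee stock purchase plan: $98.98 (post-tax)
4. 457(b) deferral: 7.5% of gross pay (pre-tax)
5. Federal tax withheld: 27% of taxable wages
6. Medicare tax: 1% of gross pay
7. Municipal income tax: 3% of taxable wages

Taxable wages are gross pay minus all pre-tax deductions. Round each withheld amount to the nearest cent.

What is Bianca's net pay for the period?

$473.50

Regular pay: 37 × $20.91 = $773.67
Overtime pay: 10 × $20.91 × 1.5 = $313.65
Gross pay = $773.67 + $313.65 = $1,087.32
457(b) deferral: $1,087.32 × 0.075 = $81.55
403(b): $1,087.32 × 0.08 = $86.99
Pre-tax total = $81.55 + $86.99 = $168.54
Taxable wages = $1,087.32 − $168.54 = $918.78
Municipal income tax: $918.78 × 0.03 = $27.56
Federal tax withheld: $918.78 × 0.27 = $248.07
Medicare tax: $1,087.32 × 0.01 = $10.87
Social Security tax: $1,087.32 × 0.055 = $59.80
Employee stock purchase plan: $98.98
Total deductions = $81.55 + $86.99 + $27.56 + $248.07 + $10.87 + $59.80 + $98.98 = $613.82
Net pay = $1,087.32 − $613.82 = $473.50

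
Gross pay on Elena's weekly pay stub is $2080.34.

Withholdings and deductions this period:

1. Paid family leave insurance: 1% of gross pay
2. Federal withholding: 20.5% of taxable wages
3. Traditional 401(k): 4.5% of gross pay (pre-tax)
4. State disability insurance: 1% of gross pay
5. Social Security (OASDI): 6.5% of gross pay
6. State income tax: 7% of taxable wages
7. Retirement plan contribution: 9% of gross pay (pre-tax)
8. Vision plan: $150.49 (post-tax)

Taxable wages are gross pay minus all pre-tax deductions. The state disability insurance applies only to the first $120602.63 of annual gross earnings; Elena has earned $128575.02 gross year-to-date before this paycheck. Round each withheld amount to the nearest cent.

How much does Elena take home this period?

$998.12

Retirement plan contribution: $2080.34 × 0.09 = $187.23
Traditional 401(k): $2080.34 × 0.045 = $93.62
Pre-tax total = $187.23 + $93.62 = $280.85
Taxable wages = $2080.34 − $280.85 = $1799.49
State income tax: $1799.49 × 0.07 = $125.96
Federal withholding: $1799.49 × 0.205 = $368.90
Social Security (OASDI): $2080.34 × 0.065 = $135.22
State disability insurance: annual cap $120602.63 already reached (YTD $128575.02), so $0.00
Paid family leave insurance: $2080.34 × 0.01 = $20.80
Vision plan: $150.49
Total deductions = $187.23 + $93.62 + $125.96 + $368.90 + $135.22 + $0.00 + $20.80 + $150.49 = $1082.22
Net pay = $2080.34 − $1082.22 = $998.12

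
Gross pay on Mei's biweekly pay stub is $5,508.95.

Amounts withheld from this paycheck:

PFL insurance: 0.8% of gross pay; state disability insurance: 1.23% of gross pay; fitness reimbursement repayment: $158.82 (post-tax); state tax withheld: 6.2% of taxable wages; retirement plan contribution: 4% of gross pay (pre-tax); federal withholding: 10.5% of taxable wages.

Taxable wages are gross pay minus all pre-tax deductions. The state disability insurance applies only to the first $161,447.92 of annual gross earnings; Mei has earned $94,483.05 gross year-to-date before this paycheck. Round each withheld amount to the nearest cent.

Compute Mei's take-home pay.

$4,134.75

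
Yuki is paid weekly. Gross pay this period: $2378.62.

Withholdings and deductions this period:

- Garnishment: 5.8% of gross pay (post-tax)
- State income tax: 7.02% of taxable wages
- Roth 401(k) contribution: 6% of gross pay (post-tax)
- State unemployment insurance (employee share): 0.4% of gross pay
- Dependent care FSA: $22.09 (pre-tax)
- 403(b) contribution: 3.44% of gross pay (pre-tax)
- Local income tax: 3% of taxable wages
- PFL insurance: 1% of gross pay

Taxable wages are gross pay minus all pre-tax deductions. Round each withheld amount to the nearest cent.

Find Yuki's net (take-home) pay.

$1732.81

Dependent care FSA: $22.09
403(b) contribution: $2378.62 × 0.0344 = $81.82
Pre-tax total = $22.09 + $81.82 = $103.91
Taxable wages = $2378.62 − $103.91 = $2274.71
Local income tax: $2274.71 × 0.03 = $68.24
State income tax: $2274.71 × 0.0702 = $159.68
State unemployment insurance (employee share): $2378.62 × 0.004 = $9.51
PFL insurance: $2378.62 × 0.01 = $23.79
Roth 401(k) contribution: $2378.62 × 0.06 = $142.72
Garnishment: $2378.62 × 0.058 = $137.96
Total deductions = $22.09 + $81.82 + $68.24 + $159.68 + $9.51 + $23.79 + $142.72 + $137.96 = $645.81
Net pay = $2378.62 − $645.81 = $1732.81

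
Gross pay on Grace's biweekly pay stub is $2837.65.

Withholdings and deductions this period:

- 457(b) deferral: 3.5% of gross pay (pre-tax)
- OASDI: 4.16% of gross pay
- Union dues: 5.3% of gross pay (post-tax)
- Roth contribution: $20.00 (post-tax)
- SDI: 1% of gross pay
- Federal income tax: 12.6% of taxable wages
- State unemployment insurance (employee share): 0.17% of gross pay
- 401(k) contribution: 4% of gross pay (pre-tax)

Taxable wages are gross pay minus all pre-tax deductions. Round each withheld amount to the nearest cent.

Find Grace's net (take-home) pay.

$1972.44

457(b) deferral: $2837.65 × 0.035 = $99.32
401(k) contribution: $2837.65 × 0.04 = $113.51
Pre-tax total = $99.32 + $113.51 = $212.83
Taxable wages = $2837.65 − $212.83 = $2624.82
Federal income tax: $2624.82 × 0.126 = $330.73
SDI: $2837.65 × 0.01 = $28.38
OASDI: $2837.65 × 0.0416 = $118.05
State unemployment insurance (employee share): $2837.65 × 0.0017 = $4.82
Roth contribution: $20.00
Union dues: $2837.65 × 0.053 = $150.40
Total deductions = $99.32 + $113.51 + $330.73 + $28.38 + $118.05 + $4.82 + $20.00 + $150.40 = $865.21
Net pay = $2837.65 − $865.21 = $1972.44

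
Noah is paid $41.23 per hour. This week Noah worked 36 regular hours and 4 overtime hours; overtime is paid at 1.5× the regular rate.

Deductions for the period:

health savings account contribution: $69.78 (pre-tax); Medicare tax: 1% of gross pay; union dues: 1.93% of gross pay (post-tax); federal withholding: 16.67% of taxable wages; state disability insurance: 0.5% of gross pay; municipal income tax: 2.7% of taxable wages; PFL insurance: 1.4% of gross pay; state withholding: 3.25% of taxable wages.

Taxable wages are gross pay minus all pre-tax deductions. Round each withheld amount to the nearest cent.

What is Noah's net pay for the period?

Regular pay: 36 × $41.23 = $1484.28
Overtime pay: 4 × $41.23 × 1.5 = $247.38
Gross pay = $1484.28 + $247.38 = $1731.66
Health savings account contribution: $69.78
Taxable wages = $1731.66 − $69.78 = $1661.88
State withholding: $1661.88 × 0.0325 = $54.01
Municipal income tax: $1661.88 × 0.027 = $44.87
Federal withholding: $1661.88 × 0.1667 = $277.04
State disability insurance: $1731.66 × 0.005 = $8.66
PFL insurance: $1731.66 × 0.014 = $24.24
Medicare tax: $1731.66 × 0.01 = $17.32
Union dues: $1731.66 × 0.0193 = $33.42
Total deductions = $69.78 + $54.01 + $44.87 + $277.04 + $8.66 + $24.24 + $17.32 + $33.42 = $529.34
Net pay = $1731.66 − $529.34 = $1202.32

$1202.32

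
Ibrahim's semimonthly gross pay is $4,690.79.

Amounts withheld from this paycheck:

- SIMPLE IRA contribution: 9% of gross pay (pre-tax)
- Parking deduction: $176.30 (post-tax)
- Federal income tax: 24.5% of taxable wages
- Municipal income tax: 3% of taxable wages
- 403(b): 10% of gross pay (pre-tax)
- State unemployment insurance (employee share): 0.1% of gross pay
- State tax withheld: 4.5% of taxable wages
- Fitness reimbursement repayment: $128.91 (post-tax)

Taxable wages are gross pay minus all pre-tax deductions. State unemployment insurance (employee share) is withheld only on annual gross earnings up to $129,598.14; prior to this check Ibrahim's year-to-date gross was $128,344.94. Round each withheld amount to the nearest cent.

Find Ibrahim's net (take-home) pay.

403(b): $4,690.79 × 0.1 = $469.08
SIMPLE IRA contribution: $4,690.79 × 0.09 = $422.17
Pre-tax total = $469.08 + $422.17 = $891.25
Taxable wages = $4,690.79 − $891.25 = $3,799.54
Federal income tax: $3,799.54 × 0.245 = $930.89
State tax withheld: $3,799.54 × 0.045 = $170.98
Municipal income tax: $3,799.54 × 0.03 = $113.99
State unemployment insurance (employee share): only $129,598.14 − $128,344.94 = $1,253.20 of this check is subject → $1,253.20 × 0.001 = $1.25
Parking deduction: $176.30
Fitness reimbursement repayment: $128.91
Total deductions = $469.08 + $422.17 + $930.89 + $170.98 + $113.99 + $1.25 + $176.30 + $128.91 = $2,413.57
Net pay = $4,690.79 − $2,413.57 = $2,277.22

$2,277.22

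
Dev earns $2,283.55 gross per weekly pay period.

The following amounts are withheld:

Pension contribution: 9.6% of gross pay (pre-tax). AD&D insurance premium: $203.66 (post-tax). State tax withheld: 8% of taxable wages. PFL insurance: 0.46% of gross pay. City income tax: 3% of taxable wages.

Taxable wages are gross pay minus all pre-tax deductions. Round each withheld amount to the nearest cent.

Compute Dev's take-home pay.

Pension contribution: $2,283.55 × 0.096 = $219.22
Taxable wages = $2,283.55 − $219.22 = $2,064.33
State tax withheld: $2,064.33 × 0.08 = $165.15
City income tax: $2,064.33 × 0.03 = $61.93
PFL insurance: $2,283.55 × 0.0046 = $10.50
AD&D insurance premium: $203.66
Total deductions = $219.22 + $165.15 + $61.93 + $10.50 + $203.66 = $660.46
Net pay = $2,283.55 − $660.46 = $1,623.09

$1,623.09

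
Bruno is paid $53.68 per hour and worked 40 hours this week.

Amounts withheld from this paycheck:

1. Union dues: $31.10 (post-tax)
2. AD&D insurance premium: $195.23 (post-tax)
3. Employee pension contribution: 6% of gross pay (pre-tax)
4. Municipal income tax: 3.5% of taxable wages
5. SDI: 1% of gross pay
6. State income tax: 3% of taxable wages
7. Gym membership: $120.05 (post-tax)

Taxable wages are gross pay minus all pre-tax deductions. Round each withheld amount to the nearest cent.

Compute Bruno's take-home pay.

Gross pay: 40 × $53.68 = $2147.20
Employee pension contribution: $2147.20 × 0.06 = $128.83
Taxable wages = $2147.20 − $128.83 = $2018.37
Municipal income tax: $2018.37 × 0.035 = $70.64
State income tax: $2018.37 × 0.03 = $60.55
SDI: $2147.20 × 0.01 = $21.47
Gym membership: $120.05
AD&D insurance premium: $195.23
Union dues: $31.10
Total deductions = $128.83 + $70.64 + $60.55 + $21.47 + $120.05 + $195.23 + $31.10 = $627.87
Net pay = $2147.20 − $627.87 = $1519.33

$1519.33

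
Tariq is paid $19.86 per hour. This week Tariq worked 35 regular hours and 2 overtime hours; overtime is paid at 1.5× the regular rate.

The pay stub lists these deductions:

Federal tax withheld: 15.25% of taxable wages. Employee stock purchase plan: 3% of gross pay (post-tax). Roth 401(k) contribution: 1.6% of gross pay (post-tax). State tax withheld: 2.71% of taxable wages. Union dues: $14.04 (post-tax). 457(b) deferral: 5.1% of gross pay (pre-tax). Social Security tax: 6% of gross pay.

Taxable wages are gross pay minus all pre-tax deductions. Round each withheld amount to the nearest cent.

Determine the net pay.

$493.53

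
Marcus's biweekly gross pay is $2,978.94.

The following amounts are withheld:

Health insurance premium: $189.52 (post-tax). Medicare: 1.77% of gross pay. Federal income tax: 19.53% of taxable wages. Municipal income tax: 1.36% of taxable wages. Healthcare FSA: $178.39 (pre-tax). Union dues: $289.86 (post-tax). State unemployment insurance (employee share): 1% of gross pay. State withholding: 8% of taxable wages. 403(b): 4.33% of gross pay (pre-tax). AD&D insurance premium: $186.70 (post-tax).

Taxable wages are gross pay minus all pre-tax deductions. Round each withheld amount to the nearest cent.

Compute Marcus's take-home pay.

$1,151.15

403(b): $2,978.94 × 0.0433 = $128.99
Healthcare FSA: $178.39
Pre-tax total = $128.99 + $178.39 = $307.38
Taxable wages = $2,978.94 − $307.38 = $2,671.56
State withholding: $2,671.56 × 0.08 = $213.72
Federal income tax: $2,671.56 × 0.1953 = $521.76
Municipal income tax: $2,671.56 × 0.0136 = $36.33
State unemployment insurance (employee share): $2,978.94 × 0.01 = $29.79
Medicare: $2,978.94 × 0.0177 = $52.73
AD&D insurance premium: $186.70
Health insurance premium: $189.52
Union dues: $289.86
Total deductions = $128.99 + $178.39 + $213.72 + $521.76 + $36.33 + $29.79 + $52.73 + $186.70 + $189.52 + $289.86 = $1,827.79
Net pay = $2,978.94 − $1,827.79 = $1,151.15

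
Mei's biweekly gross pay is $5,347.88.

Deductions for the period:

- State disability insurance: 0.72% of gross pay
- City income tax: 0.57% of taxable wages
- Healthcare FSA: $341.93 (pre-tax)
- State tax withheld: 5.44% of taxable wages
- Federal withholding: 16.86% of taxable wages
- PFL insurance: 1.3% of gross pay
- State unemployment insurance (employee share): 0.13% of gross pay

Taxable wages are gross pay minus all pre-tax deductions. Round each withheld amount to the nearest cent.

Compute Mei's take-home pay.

Healthcare FSA: $341.93
Taxable wages = $5,347.88 − $341.93 = $5,005.95
State tax withheld: $5,005.95 × 0.0544 = $272.32
City income tax: $5,005.95 × 0.0057 = $28.53
Federal withholding: $5,005.95 × 0.1686 = $844.00
PFL insurance: $5,347.88 × 0.013 = $69.52
State unemployment insurance (employee share): $5,347.88 × 0.0013 = $6.95
State disability insurance: $5,347.88 × 0.0072 = $38.50
Total deductions = $341.93 + $272.32 + $28.53 + $844.00 + $69.52 + $6.95 + $38.50 = $1,601.75
Net pay = $5,347.88 − $1,601.75 = $3,746.13

$3,746.13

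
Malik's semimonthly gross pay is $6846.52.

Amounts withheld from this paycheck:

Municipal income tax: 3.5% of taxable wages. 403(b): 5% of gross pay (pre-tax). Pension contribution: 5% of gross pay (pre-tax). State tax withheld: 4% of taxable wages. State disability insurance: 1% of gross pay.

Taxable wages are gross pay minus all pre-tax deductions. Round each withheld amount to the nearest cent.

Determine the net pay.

Pension contribution: $6846.52 × 0.05 = $342.33
403(b): $6846.52 × 0.05 = $342.33
Pre-tax total = $342.33 + $342.33 = $684.66
Taxable wages = $6846.52 − $684.66 = $6161.86
State tax withheld: $6161.86 × 0.04 = $246.47
Municipal income tax: $6161.86 × 0.035 = $215.67
State disability insurance: $6846.52 × 0.01 = $68.47
Total deductions = $342.33 + $342.33 + $246.47 + $215.67 + $68.47 = $1215.27
Net pay = $6846.52 − $1215.27 = $5631.25

$5631.25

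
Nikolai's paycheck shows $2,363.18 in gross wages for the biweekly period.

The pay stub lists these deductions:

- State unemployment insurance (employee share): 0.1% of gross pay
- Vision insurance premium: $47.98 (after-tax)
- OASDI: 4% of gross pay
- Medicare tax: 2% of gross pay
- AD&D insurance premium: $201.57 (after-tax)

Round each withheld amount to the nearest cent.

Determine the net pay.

$1,969.48

OASDI: $2,363.18 × 0.04 = $94.53
Medicare tax: $2,363.18 × 0.02 = $47.26
State unemployment insurance (employee share): $2,363.18 × 0.001 = $2.36
Vision insurance premium: $47.98
AD&D insurance premium: $201.57
Total deductions = $94.53 + $47.26 + $2.36 + $47.98 + $201.57 = $393.70
Net pay = $2,363.18 − $393.70 = $1,969.48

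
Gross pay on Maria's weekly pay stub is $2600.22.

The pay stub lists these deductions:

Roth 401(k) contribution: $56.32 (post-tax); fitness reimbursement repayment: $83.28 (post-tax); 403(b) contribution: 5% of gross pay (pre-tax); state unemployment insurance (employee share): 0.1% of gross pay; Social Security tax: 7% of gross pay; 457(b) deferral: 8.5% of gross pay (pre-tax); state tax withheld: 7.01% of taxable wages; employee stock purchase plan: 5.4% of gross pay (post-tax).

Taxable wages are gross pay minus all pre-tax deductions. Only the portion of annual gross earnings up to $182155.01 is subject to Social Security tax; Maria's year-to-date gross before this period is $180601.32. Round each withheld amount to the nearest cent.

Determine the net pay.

$1700.15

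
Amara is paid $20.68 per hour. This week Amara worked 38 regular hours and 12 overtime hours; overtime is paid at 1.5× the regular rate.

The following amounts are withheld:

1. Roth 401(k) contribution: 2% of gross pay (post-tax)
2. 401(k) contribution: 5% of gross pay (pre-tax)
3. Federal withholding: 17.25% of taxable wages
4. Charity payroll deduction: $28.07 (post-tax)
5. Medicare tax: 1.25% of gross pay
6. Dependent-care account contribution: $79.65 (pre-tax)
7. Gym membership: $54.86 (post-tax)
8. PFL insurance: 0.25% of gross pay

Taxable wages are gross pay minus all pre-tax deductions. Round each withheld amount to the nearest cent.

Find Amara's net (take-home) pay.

Regular pay: 38 × $20.68 = $785.84
Overtime pay: 12 × $20.68 × 1.5 = $372.24
Gross pay = $785.84 + $372.24 = $1158.08
Dependent-care account contribution: $79.65
401(k) contribution: $1158.08 × 0.05 = $57.90
Pre-tax total = $79.65 + $57.90 = $137.55
Taxable wages = $1158.08 − $137.55 = $1020.53
Federal withholding: $1020.53 × 0.1725 = $176.04
Medicare tax: $1158.08 × 0.0125 = $14.48
PFL insurance: $1158.08 × 0.0025 = $2.90
Roth 401(k) contribution: $1158.08 × 0.02 = $23.16
Gym membership: $54.86
Charity payroll deduction: $28.07
Total deductions = $79.65 + $57.90 + $176.04 + $14.48 + $2.90 + $23.16 + $54.86 + $28.07 = $437.06
Net pay = $1158.08 − $437.06 = $721.02

$721.02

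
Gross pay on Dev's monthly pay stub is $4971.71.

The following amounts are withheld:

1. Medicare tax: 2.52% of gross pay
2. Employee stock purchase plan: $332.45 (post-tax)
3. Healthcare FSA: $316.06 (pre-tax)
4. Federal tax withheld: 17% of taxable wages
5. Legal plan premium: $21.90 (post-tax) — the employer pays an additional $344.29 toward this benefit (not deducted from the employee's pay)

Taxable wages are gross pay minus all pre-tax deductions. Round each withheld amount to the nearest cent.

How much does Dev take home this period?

Healthcare FSA: $316.06
Taxable wages = $4971.71 − $316.06 = $4655.65
Federal tax withheld: $4655.65 × 0.17 = $791.46
Medicare tax: $4971.71 × 0.0252 = $125.29
Employee stock purchase plan: $332.45
Legal plan premium: $21.90
(Employer's $344.29 toward legal plan premium is not withheld from the employee.)
Total deductions = $316.06 + $791.46 + $125.29 + $332.45 + $21.90 = $1587.16
Net pay = $4971.71 − $1587.16 = $3384.55

$3384.55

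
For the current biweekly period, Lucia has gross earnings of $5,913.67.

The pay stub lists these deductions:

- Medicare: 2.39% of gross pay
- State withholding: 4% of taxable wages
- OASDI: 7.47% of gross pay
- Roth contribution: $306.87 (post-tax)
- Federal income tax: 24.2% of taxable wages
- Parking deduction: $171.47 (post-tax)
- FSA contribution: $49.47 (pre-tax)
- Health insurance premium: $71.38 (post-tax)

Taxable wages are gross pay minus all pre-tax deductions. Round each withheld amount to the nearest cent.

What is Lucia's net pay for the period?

$3,077.68

FSA contribution: $49.47
Taxable wages = $5,913.67 − $49.47 = $5,864.20
State withholding: $5,864.20 × 0.04 = $234.57
Federal income tax: $5,864.20 × 0.242 = $1,419.14
OASDI: $5,913.67 × 0.0747 = $441.75
Medicare: $5,913.67 × 0.0239 = $141.34
Roth contribution: $306.87
Health insurance premium: $71.38
Parking deduction: $171.47
Total deductions = $49.47 + $234.57 + $1,419.14 + $441.75 + $141.34 + $306.87 + $71.38 + $171.47 = $2,835.99
Net pay = $5,913.67 − $2,835.99 = $3,077.68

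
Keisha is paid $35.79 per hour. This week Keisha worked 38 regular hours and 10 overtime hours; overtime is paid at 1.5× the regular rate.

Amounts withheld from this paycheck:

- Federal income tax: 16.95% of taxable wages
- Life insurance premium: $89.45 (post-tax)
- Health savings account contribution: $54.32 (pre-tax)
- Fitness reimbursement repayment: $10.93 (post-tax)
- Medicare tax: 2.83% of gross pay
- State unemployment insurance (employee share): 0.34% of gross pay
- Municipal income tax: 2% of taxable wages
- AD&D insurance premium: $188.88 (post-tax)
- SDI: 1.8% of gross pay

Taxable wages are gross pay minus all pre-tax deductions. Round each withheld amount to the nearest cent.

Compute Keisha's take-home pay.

$1,109.86

Regular pay: 38 × $35.79 = $1,360.02
Overtime pay: 10 × $35.79 × 1.5 = $536.85
Gross pay = $1,360.02 + $536.85 = $1,896.87
Health savings account contribution: $54.32
Taxable wages = $1,896.87 − $54.32 = $1,842.55
Municipal income tax: $1,842.55 × 0.02 = $36.85
Federal income tax: $1,842.55 × 0.1695 = $312.31
Medicare tax: $1,896.87 × 0.0283 = $53.68
State unemployment insurance (employee share): $1,896.87 × 0.0034 = $6.45
SDI: $1,896.87 × 0.018 = $34.14
AD&D insurance premium: $188.88
Fitness reimbursement repayment: $10.93
Life insurance premium: $89.45
Total deductions = $54.32 + $36.85 + $312.31 + $53.68 + $6.45 + $34.14 + $188.88 + $10.93 + $89.45 = $787.01
Net pay = $1,896.87 − $787.01 = $1,109.86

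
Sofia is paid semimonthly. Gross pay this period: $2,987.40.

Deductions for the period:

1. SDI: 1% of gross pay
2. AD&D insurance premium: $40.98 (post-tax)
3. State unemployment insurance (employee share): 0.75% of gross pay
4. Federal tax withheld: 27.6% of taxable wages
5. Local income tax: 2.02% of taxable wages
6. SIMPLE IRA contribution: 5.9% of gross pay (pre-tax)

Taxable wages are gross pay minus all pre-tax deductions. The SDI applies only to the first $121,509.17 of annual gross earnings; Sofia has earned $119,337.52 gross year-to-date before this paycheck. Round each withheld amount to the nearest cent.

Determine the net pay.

$1,893.37

SIMPLE IRA contribution: $2,987.40 × 0.059 = $176.26
Taxable wages = $2,987.40 − $176.26 = $2,811.14
Federal tax withheld: $2,811.14 × 0.276 = $775.87
Local income tax: $2,811.14 × 0.0202 = $56.79
State unemployment insurance (employee share): $2,987.40 × 0.0075 = $22.41
SDI: only $121,509.17 − $119,337.52 = $2,171.65 of this check is subject → $2,171.65 × 0.01 = $21.72
AD&D insurance premium: $40.98
Total deductions = $176.26 + $775.87 + $56.79 + $22.41 + $21.72 + $40.98 = $1,094.03
Net pay = $2,987.40 − $1,094.03 = $1,893.37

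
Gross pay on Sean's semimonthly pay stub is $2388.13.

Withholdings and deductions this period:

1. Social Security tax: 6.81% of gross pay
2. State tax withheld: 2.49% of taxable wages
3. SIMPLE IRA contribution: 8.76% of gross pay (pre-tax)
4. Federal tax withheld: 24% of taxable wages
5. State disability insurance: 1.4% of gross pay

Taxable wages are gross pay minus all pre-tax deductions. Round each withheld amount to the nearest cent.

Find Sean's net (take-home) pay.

SIMPLE IRA contribution: $2388.13 × 0.0876 = $209.20
Taxable wages = $2388.13 − $209.20 = $2178.93
State tax withheld: $2178.93 × 0.0249 = $54.26
Federal tax withheld: $2178.93 × 0.24 = $522.94
State disability insurance: $2388.13 × 0.014 = $33.43
Social Security tax: $2388.13 × 0.0681 = $162.63
Total deductions = $209.20 + $54.26 + $522.94 + $33.43 + $162.63 = $982.46
Net pay = $2388.13 − $982.46 = $1405.67

$1405.67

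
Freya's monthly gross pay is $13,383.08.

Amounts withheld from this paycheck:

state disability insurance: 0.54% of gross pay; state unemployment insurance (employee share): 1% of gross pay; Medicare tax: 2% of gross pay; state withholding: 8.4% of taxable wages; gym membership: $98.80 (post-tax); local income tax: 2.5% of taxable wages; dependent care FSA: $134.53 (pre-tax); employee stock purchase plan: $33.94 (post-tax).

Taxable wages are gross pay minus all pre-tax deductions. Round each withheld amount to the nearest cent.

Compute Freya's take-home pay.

Dependent care FSA: $134.53
Taxable wages = $13,383.08 − $134.53 = $13,248.55
State withholding: $13,248.55 × 0.084 = $1,112.88
Local income tax: $13,248.55 × 0.025 = $331.21
State unemployment insurance (employee share): $13,383.08 × 0.01 = $133.83
State disability insurance: $13,383.08 × 0.0054 = $72.27
Medicare tax: $13,383.08 × 0.02 = $267.66
Gym membership: $98.80
Employee stock purchase plan: $33.94
Total deductions = $134.53 + $1,112.88 + $331.21 + $133.83 + $72.27 + $267.66 + $98.80 + $33.94 = $2,185.12
Net pay = $13,383.08 − $2,185.12 = $11,197.96

$11,197.96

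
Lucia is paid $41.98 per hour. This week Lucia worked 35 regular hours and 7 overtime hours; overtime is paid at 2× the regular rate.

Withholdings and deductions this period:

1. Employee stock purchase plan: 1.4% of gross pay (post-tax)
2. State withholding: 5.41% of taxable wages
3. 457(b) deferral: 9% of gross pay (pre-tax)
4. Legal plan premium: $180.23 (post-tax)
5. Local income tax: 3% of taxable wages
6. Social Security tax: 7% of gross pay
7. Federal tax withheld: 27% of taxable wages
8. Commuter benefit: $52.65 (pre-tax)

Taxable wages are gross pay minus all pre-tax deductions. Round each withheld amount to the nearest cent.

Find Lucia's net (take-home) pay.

$822.03

Regular pay: 35 × $41.98 = $1469.30
Overtime pay: 7 × $41.98 × 2 = $587.72
Gross pay = $1469.30 + $587.72 = $2057.02
457(b) deferral: $2057.02 × 0.09 = $185.13
Commuter benefit: $52.65
Pre-tax total = $185.13 + $52.65 = $237.78
Taxable wages = $2057.02 − $237.78 = $1819.24
Local income tax: $1819.24 × 0.03 = $54.58
Federal tax withheld: $1819.24 × 0.27 = $491.19
State withholding: $1819.24 × 0.0541 = $98.42
Social Security tax: $2057.02 × 0.07 = $143.99
Legal plan premium: $180.23
Employee stock purchase plan: $2057.02 × 0.014 = $28.80
Total deductions = $185.13 + $52.65 + $54.58 + $491.19 + $98.42 + $143.99 + $180.23 + $28.80 = $1234.99
Net pay = $2057.02 − $1234.99 = $822.03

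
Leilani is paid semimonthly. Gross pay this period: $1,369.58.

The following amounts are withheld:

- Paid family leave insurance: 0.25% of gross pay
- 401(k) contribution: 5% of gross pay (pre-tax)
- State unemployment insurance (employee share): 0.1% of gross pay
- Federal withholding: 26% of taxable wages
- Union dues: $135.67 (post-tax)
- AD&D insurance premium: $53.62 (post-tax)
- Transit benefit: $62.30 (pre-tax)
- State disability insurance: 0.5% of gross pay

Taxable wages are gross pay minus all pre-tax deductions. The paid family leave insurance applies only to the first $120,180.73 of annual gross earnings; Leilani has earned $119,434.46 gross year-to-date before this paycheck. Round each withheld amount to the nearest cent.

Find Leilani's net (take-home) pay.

Transit benefit: $62.30
401(k) contribution: $1,369.58 × 0.05 = $68.48
Pre-tax total = $62.30 + $68.48 = $130.78
Taxable wages = $1,369.58 − $130.78 = $1,238.80
Federal withholding: $1,238.80 × 0.26 = $322.09
Paid family leave insurance: only $120,180.73 − $119,434.46 = $746.27 of this check is subject → $746.27 × 0.0025 = $1.87
State disability insurance: $1,369.58 × 0.005 = $6.85
State unemployment insurance (employee share): $1,369.58 × 0.001 = $1.37
Union dues: $135.67
AD&D insurance premium: $53.62
Total deductions = $62.30 + $68.48 + $322.09 + $1.87 + $6.85 + $1.37 + $135.67 + $53.62 = $652.25
Net pay = $1,369.58 − $652.25 = $717.33

$717.33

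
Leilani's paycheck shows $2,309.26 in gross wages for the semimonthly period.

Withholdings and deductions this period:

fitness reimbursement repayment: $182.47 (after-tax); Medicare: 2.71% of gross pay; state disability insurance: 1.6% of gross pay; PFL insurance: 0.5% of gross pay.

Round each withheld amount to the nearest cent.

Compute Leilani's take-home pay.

Medicare: $2,309.26 × 0.0271 = $62.58
PFL insurance: $2,309.26 × 0.005 = $11.55
State disability insurance: $2,309.26 × 0.016 = $36.95
Fitness reimbursement repayment: $182.47
Total deductions = $62.58 + $11.55 + $36.95 + $182.47 = $293.55
Net pay = $2,309.26 − $293.55 = $2,015.71

$2,015.71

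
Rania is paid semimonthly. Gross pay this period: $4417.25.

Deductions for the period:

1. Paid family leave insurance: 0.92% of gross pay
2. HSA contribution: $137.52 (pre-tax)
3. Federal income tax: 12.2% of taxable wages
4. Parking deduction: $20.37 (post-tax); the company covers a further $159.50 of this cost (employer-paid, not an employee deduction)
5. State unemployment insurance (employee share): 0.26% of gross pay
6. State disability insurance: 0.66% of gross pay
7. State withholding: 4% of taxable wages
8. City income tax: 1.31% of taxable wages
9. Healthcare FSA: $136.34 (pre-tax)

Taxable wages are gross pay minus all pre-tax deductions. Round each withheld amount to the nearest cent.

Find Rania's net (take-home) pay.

HSA contribution: $137.52
Healthcare FSA: $136.34
Pre-tax total = $137.52 + $136.34 = $273.86
Taxable wages = $4417.25 − $273.86 = $4143.39
City income tax: $4143.39 × 0.0131 = $54.28
State withholding: $4143.39 × 0.04 = $165.74
Federal income tax: $4143.39 × 0.122 = $505.49
Paid family leave insurance: $4417.25 × 0.0092 = $40.64
State disability insurance: $4417.25 × 0.0066 = $29.15
State unemployment insurance (employee share): $4417.25 × 0.0026 = $11.48
Parking deduction: $20.37
(Employer's $159.50 toward parking deduction is not withheld from the employee.)
Total deductions = $137.52 + $136.34 + $54.28 + $165.74 + $505.49 + $40.64 + $29.15 + $11.48 + $20.37 = $1101.01
Net pay = $4417.25 − $1101.01 = $3316.24

$3316.24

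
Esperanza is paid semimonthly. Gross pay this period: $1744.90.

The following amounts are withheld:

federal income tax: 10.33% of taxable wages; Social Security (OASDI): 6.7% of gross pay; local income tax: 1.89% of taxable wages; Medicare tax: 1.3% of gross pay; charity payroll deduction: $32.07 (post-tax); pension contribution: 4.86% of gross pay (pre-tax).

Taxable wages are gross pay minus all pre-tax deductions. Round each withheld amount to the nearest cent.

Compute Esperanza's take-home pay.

$1285.57

Pension contribution: $1744.90 × 0.0486 = $84.80
Taxable wages = $1744.90 − $84.80 = $1660.10
Federal income tax: $1660.10 × 0.1033 = $171.49
Local income tax: $1660.10 × 0.0189 = $31.38
Medicare tax: $1744.90 × 0.013 = $22.68
Social Security (OASDI): $1744.90 × 0.067 = $116.91
Charity payroll deduction: $32.07
Total deductions = $84.80 + $171.49 + $31.38 + $22.68 + $116.91 + $32.07 = $459.33
Net pay = $1744.90 − $459.33 = $1285.57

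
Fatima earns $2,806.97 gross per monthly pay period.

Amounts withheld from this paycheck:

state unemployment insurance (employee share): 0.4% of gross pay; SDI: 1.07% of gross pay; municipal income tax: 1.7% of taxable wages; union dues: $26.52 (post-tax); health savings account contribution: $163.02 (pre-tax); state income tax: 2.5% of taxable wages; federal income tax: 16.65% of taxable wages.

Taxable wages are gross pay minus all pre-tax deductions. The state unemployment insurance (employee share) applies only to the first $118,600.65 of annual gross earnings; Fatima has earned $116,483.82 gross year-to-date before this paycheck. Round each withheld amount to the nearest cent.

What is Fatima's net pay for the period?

$2,027.66

Health savings account contribution: $163.02
Taxable wages = $2,806.97 − $163.02 = $2,643.95
Municipal income tax: $2,643.95 × 0.017 = $44.95
Federal income tax: $2,643.95 × 0.1665 = $440.22
State income tax: $2,643.95 × 0.025 = $66.10
SDI: $2,806.97 × 0.0107 = $30.03
State unemployment insurance (employee share): only $118,600.65 − $116,483.82 = $2,116.83 of this check is subject → $2,116.83 × 0.004 = $8.47
Union dues: $26.52
Total deductions = $163.02 + $44.95 + $440.22 + $66.10 + $30.03 + $8.47 + $26.52 = $779.31
Net pay = $2,806.97 − $779.31 = $2,027.66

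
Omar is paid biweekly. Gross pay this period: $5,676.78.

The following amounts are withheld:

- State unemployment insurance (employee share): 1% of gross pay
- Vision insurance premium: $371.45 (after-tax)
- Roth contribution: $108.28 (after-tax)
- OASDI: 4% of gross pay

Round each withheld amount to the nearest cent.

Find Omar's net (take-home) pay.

OASDI: $5,676.78 × 0.04 = $227.07
State unemployment insurance (employee share): $5,676.78 × 0.01 = $56.77
Vision insurance premium: $371.45
Roth contribution: $108.28
Total deductions = $227.07 + $56.77 + $371.45 + $108.28 = $763.57
Net pay = $5,676.78 − $763.57 = $4,913.21

$4,913.21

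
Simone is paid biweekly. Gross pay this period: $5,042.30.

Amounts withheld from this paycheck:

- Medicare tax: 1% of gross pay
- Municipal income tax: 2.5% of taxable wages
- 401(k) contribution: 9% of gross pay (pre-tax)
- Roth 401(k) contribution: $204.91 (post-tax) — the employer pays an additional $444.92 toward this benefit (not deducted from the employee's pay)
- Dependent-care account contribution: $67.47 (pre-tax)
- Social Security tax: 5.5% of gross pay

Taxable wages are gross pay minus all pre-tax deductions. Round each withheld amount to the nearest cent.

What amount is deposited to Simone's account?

Dependent-care account contribution: $67.47
401(k) contribution: $5,042.30 × 0.09 = $453.81
Pre-tax total = $67.47 + $453.81 = $521.28
Taxable wages = $5,042.30 − $521.28 = $4,521.02
Municipal income tax: $4,521.02 × 0.025 = $113.03
Medicare tax: $5,042.30 × 0.01 = $50.42
Social Security tax: $5,042.30 × 0.055 = $277.33
Roth 401(k) contribution: $204.91
(Employer's $444.92 toward Roth 401(k) contribution is not withheld from the employee.)
Total deductions = $67.47 + $453.81 + $113.03 + $50.42 + $277.33 + $204.91 = $1,166.97
Net pay = $5,042.30 − $1,166.97 = $3,875.33

$3,875.33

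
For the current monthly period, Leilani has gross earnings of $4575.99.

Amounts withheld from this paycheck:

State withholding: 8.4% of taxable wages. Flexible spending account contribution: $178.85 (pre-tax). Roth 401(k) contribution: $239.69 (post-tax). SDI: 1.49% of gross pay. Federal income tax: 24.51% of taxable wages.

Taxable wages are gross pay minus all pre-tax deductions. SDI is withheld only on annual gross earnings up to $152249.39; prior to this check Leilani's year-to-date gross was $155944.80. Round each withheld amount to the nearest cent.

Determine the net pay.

Flexible spending account contribution: $178.85
Taxable wages = $4575.99 − $178.85 = $4397.14
Federal income tax: $4397.14 × 0.2451 = $1077.74
State withholding: $4397.14 × 0.084 = $369.36
SDI: annual cap $152249.39 already reached (YTD $155944.80), so $0.00
Roth 401(k) contribution: $239.69
Total deductions = $178.85 + $1077.74 + $369.36 + $0.00 + $239.69 = $1865.64
Net pay = $4575.99 − $1865.64 = $2710.35

$2710.35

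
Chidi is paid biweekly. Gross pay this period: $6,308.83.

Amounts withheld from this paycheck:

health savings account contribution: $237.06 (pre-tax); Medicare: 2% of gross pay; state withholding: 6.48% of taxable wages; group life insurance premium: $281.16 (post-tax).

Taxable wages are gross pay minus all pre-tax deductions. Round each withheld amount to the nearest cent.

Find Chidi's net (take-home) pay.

$5,270.98

Health savings account contribution: $237.06
Taxable wages = $6,308.83 − $237.06 = $6,071.77
State withholding: $6,071.77 × 0.0648 = $393.45
Medicare: $6,308.83 × 0.02 = $126.18
Group life insurance premium: $281.16
Total deductions = $237.06 + $393.45 + $126.18 + $281.16 = $1,037.85
Net pay = $6,308.83 − $1,037.85 = $5,270.98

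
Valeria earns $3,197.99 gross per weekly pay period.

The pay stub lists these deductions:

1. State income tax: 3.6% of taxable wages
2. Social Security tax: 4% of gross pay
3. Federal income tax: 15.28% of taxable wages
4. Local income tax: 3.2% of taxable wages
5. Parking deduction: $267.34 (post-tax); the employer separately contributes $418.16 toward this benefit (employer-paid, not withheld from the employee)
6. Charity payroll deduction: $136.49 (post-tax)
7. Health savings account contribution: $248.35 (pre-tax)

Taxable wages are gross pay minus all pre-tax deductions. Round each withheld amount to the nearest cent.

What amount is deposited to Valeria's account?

Health savings account contribution: $248.35
Taxable wages = $3,197.99 − $248.35 = $2,949.64
State income tax: $2,949.64 × 0.036 = $106.19
Local income tax: $2,949.64 × 0.032 = $94.39
Federal income tax: $2,949.64 × 0.1528 = $450.70
Social Security tax: $3,197.99 × 0.04 = $127.92
Parking deduction: $267.34
Charity payroll deduction: $136.49
(Employer's $418.16 toward parking deduction is not withheld from the employee.)
Total deductions = $248.35 + $106.19 + $94.39 + $450.70 + $127.92 + $267.34 + $136.49 = $1,431.38
Net pay = $3,197.99 − $1,431.38 = $1,766.61

$1,766.61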